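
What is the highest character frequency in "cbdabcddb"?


Input: cbdabcddb
Character counts:
  'a': 1
  'b': 3
  'c': 2
  'd': 3
Maximum frequency: 3

3


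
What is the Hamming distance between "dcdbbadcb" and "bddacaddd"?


Comparing "dcdbbadcb" and "bddacaddd" position by position:
  Position 0: 'd' vs 'b' => differ
  Position 1: 'c' vs 'd' => differ
  Position 2: 'd' vs 'd' => same
  Position 3: 'b' vs 'a' => differ
  Position 4: 'b' vs 'c' => differ
  Position 5: 'a' vs 'a' => same
  Position 6: 'd' vs 'd' => same
  Position 7: 'c' vs 'd' => differ
  Position 8: 'b' vs 'd' => differ
Total differences (Hamming distance): 6

6


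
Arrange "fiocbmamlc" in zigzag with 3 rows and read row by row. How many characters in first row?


Zigzag "fiocbmamlc" into 3 rows:
Placing characters:
  'f' => row 0
  'i' => row 1
  'o' => row 2
  'c' => row 1
  'b' => row 0
  'm' => row 1
  'a' => row 2
  'm' => row 1
  'l' => row 0
  'c' => row 1
Rows:
  Row 0: "fbl"
  Row 1: "icmmc"
  Row 2: "oa"
First row length: 3

3


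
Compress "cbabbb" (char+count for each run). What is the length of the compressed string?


Input: cbabbb
Runs:
  'c' x 1 => "c1"
  'b' x 1 => "b1"
  'a' x 1 => "a1"
  'b' x 3 => "b3"
Compressed: "c1b1a1b3"
Compressed length: 8

8


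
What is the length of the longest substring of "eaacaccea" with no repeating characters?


Input: "eaacaccea"
Sliding window (track last position of each char):
  Position 0 ('e'): window [0,0] length 1 -- new best
  Position 1 ('a'): window [0,1] length 2 -- new best
  Position 2 ('a'): repeat (last at 1), move window start to 2
  Position 2 ('a'): window [2,2] length 1
  Position 3 ('c'): window [2,3] length 2
  Position 4 ('a'): repeat (last at 2), move window start to 3
  Position 4 ('a'): window [3,4] length 2
  Position 5 ('c'): repeat (last at 3), move window start to 4
  Position 5 ('c'): window [4,5] length 2
  Position 6 ('c'): repeat (last at 5), move window start to 6
  Position 6 ('c'): window [6,6] length 1
  Position 7 ('e'): window [6,7] length 2
  Position 8 ('a'): window [6,8] length 3 -- new best
Longest substring with no repeats: "cea" with length 3

3


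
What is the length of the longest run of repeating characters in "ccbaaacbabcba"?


Input: "ccbaaacbabcba"
Scanning for longest run:
  Position 1 ('c'): continues run of 'c', length=2
  Position 2 ('b'): new char, reset run to 1
  Position 3 ('a'): new char, reset run to 1
  Position 4 ('a'): continues run of 'a', length=2
  Position 5 ('a'): continues run of 'a', length=3
  Position 6 ('c'): new char, reset run to 1
  Position 7 ('b'): new char, reset run to 1
  Position 8 ('a'): new char, reset run to 1
  Position 9 ('b'): new char, reset run to 1
  Position 10 ('c'): new char, reset run to 1
  Position 11 ('b'): new char, reset run to 1
  Position 12 ('a'): new char, reset run to 1
Longest run: 'a' with length 3

3


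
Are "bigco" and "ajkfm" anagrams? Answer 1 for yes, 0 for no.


Strings: "bigco", "ajkfm"
Sorted first:  bcgio
Sorted second: afjkm
Differ at position 0: 'b' vs 'a' => not anagrams

0


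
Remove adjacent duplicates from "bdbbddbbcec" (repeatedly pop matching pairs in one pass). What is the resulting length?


Input: bdbbddbbcec
Stack-based adjacent duplicate removal:
  Read 'b': push. Stack: b
  Read 'd': push. Stack: bd
  Read 'b': push. Stack: bdb
  Read 'b': matches stack top 'b' => pop. Stack: bd
  Read 'd': matches stack top 'd' => pop. Stack: b
  Read 'd': push. Stack: bd
  Read 'b': push. Stack: bdb
  Read 'b': matches stack top 'b' => pop. Stack: bd
  Read 'c': push. Stack: bdc
  Read 'e': push. Stack: bdce
  Read 'c': push. Stack: bdcec
Final stack: "bdcec" (length 5)

5


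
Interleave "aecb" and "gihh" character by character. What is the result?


Interleaving "aecb" and "gihh":
  Position 0: 'a' from first, 'g' from second => "ag"
  Position 1: 'e' from first, 'i' from second => "ei"
  Position 2: 'c' from first, 'h' from second => "ch"
  Position 3: 'b' from first, 'h' from second => "bh"
Result: ageichbh

ageichbh


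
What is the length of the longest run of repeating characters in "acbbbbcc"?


Input: "acbbbbcc"
Scanning for longest run:
  Position 1 ('c'): new char, reset run to 1
  Position 2 ('b'): new char, reset run to 1
  Position 3 ('b'): continues run of 'b', length=2
  Position 4 ('b'): continues run of 'b', length=3
  Position 5 ('b'): continues run of 'b', length=4
  Position 6 ('c'): new char, reset run to 1
  Position 7 ('c'): continues run of 'c', length=2
Longest run: 'b' with length 4

4


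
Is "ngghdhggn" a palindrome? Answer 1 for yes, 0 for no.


Input: ngghdhggn
Reversed: ngghdhggn
  Compare pos 0 ('n') with pos 8 ('n'): match
  Compare pos 1 ('g') with pos 7 ('g'): match
  Compare pos 2 ('g') with pos 6 ('g'): match
  Compare pos 3 ('h') with pos 5 ('h'): match
Result: palindrome

1


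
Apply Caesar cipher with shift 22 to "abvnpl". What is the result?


Caesar cipher: shift "abvnpl" by 22
  'a' (pos 0) + 22 = pos 22 = 'w'
  'b' (pos 1) + 22 = pos 23 = 'x'
  'v' (pos 21) + 22 = pos 17 = 'r'
  'n' (pos 13) + 22 = pos 9 = 'j'
  'p' (pos 15) + 22 = pos 11 = 'l'
  'l' (pos 11) + 22 = pos 7 = 'h'
Result: wxrjlh

wxrjlh


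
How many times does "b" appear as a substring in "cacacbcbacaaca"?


Searching for "b" in "cacacbcbacaaca"
Scanning each position:
  Position 0: "c" => no
  Position 1: "a" => no
  Position 2: "c" => no
  Position 3: "a" => no
  Position 4: "c" => no
  Position 5: "b" => MATCH
  Position 6: "c" => no
  Position 7: "b" => MATCH
  Position 8: "a" => no
  Position 9: "c" => no
  Position 10: "a" => no
  Position 11: "a" => no
  Position 12: "c" => no
  Position 13: "a" => no
Total occurrences: 2

2


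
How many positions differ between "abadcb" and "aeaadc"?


Comparing "abadcb" and "aeaadc" position by position:
  Position 0: 'a' vs 'a' => same
  Position 1: 'b' vs 'e' => DIFFER
  Position 2: 'a' vs 'a' => same
  Position 3: 'd' vs 'a' => DIFFER
  Position 4: 'c' vs 'd' => DIFFER
  Position 5: 'b' vs 'c' => DIFFER
Positions that differ: 4

4


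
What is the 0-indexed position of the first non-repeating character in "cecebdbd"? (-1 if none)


Input: cecebdbd
Character frequencies:
  'b': 2
  'c': 2
  'd': 2
  'e': 2
Scanning left to right for freq == 1:
  Position 0 ('c'): freq=2, skip
  Position 1 ('e'): freq=2, skip
  Position 2 ('c'): freq=2, skip
  Position 3 ('e'): freq=2, skip
  Position 4 ('b'): freq=2, skip
  Position 5 ('d'): freq=2, skip
  Position 6 ('b'): freq=2, skip
  Position 7 ('d'): freq=2, skip
  No unique character found => answer = -1

-1


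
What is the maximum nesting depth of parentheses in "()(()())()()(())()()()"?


Input: "()(()())()()(())()()()"
Tracking depth:
  Position 0 '(': depth becomes 1
  Position 1 ')': depth becomes 0
  Position 2 '(': depth becomes 1
  Position 3 '(': depth becomes 2
  Position 4 ')': depth becomes 1
  Position 5 '(': depth becomes 2
  Position 6 ')': depth becomes 1
  Position 7 ')': depth becomes 0
  Position 8 '(': depth becomes 1
  Position 9 ')': depth becomes 0
  Position 10 '(': depth becomes 1
  Position 11 ')': depth becomes 0
  Position 12 '(': depth becomes 1
  Position 13 '(': depth becomes 2
  Position 14 ')': depth becomes 1
  Position 15 ')': depth becomes 0
  Position 16 '(': depth becomes 1
  Position 17 ')': depth becomes 0
  Position 18 '(': depth becomes 1
  Position 19 ')': depth becomes 0
  Position 20 '(': depth becomes 1
  Position 21 ')': depth becomes 0
Maximum depth reached: 2

2


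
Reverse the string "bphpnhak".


Input: bphpnhak
Reading characters right to left:
  Position 7: 'k'
  Position 6: 'a'
  Position 5: 'h'
  Position 4: 'n'
  Position 3: 'p'
  Position 2: 'h'
  Position 1: 'p'
  Position 0: 'b'
Reversed: kahnphpb

kahnphpb


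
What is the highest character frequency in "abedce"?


Input: abedce
Character counts:
  'a': 1
  'b': 1
  'c': 1
  'd': 1
  'e': 2
Maximum frequency: 2

2


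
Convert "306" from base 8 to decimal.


Input: "306" in base 8
Positional expansion:
  Digit '3' (value 3) x 8^2 = 192
  Digit '0' (value 0) x 8^1 = 0
  Digit '6' (value 6) x 8^0 = 6
Sum = 198

198


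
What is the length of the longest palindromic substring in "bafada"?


Input: "bafada"
Checking substrings for palindromes:
  [1:4] "afa" (len 3) => palindrome
  [3:6] "ada" (len 3) => palindrome
Longest palindromic substring: "afa" with length 3

3


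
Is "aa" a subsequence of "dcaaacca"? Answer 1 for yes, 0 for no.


Check if "aa" is a subsequence of "dcaaacca"
Greedy scan:
  Position 0 ('d'): no match needed
  Position 1 ('c'): no match needed
  Position 2 ('a'): matches sub[0] = 'a'
  Position 3 ('a'): matches sub[1] = 'a'
  Position 4 ('a'): no match needed
  Position 5 ('c'): no match needed
  Position 6 ('c'): no match needed
  Position 7 ('a'): no match needed
All 2 characters matched => is a subsequence

1


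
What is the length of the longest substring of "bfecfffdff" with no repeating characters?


Input: "bfecfffdff"
Sliding window (track last position of each char):
  Position 0 ('b'): window [0,0] length 1 -- new best
  Position 1 ('f'): window [0,1] length 2 -- new best
  Position 2 ('e'): window [0,2] length 3 -- new best
  Position 3 ('c'): window [0,3] length 4 -- new best
  Position 4 ('f'): repeat (last at 1), move window start to 2
  Position 4 ('f'): window [2,4] length 3
  Position 5 ('f'): repeat (last at 4), move window start to 5
  Position 5 ('f'): window [5,5] length 1
  Position 6 ('f'): repeat (last at 5), move window start to 6
  Position 6 ('f'): window [6,6] length 1
  Position 7 ('d'): window [6,7] length 2
  Position 8 ('f'): repeat (last at 6), move window start to 7
  Position 8 ('f'): window [7,8] length 2
  Position 9 ('f'): repeat (last at 8), move window start to 9
  Position 9 ('f'): window [9,9] length 1
Longest substring with no repeats: "bfec" with length 4

4


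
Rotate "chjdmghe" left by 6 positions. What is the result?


Input: "chjdmghe", rotate left by 6
First 6 characters: "chjdmg"
Remaining characters: "he"
Concatenate remaining + first: "he" + "chjdmg" = "hechjdmg"

hechjdmg


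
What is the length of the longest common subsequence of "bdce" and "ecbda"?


LCS of "bdce" and "ecbda"
DP table:
           e    c    b    d    a
      0    0    0    0    0    0
  b   0    0    0    1    1    1
  d   0    0    0    1    2    2
  c   0    0    1    1    2    2
  e   0    1    1    1    2    2
LCS length = dp[4][5] = 2

2


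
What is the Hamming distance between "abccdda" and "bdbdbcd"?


Comparing "abccdda" and "bdbdbcd" position by position:
  Position 0: 'a' vs 'b' => differ
  Position 1: 'b' vs 'd' => differ
  Position 2: 'c' vs 'b' => differ
  Position 3: 'c' vs 'd' => differ
  Position 4: 'd' vs 'b' => differ
  Position 5: 'd' vs 'c' => differ
  Position 6: 'a' vs 'd' => differ
Total differences (Hamming distance): 7

7


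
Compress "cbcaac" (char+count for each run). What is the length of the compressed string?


Input: cbcaac
Runs:
  'c' x 1 => "c1"
  'b' x 1 => "b1"
  'c' x 1 => "c1"
  'a' x 2 => "a2"
  'c' x 1 => "c1"
Compressed: "c1b1c1a2c1"
Compressed length: 10

10


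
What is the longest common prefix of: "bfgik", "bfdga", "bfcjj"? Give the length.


Words: bfgik, bfdga, bfcjj
  Position 0: all 'b' => match
  Position 1: all 'f' => match
  Position 2: ('g', 'd', 'c') => mismatch, stop
LCP = "bf" (length 2)

2


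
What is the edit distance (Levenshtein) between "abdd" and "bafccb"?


Computing edit distance: "abdd" -> "bafccb"
DP table:
           b    a    f    c    c    b
      0    1    2    3    4    5    6
  a   1    1    1    2    3    4    5
  b   2    1    2    2    3    4    4
  d   3    2    2    3    3    4    5
  d   4    3    3    3    4    4    5
Edit distance = dp[4][6] = 5

5


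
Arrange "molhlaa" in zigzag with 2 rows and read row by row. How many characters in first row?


Zigzag "molhlaa" into 2 rows:
Placing characters:
  'm' => row 0
  'o' => row 1
  'l' => row 0
  'h' => row 1
  'l' => row 0
  'a' => row 1
  'a' => row 0
Rows:
  Row 0: "mlla"
  Row 1: "oha"
First row length: 4

4


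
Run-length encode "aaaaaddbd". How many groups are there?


Input: aaaaaddbd
Scanning for consecutive runs:
  Group 1: 'a' x 5 (positions 0-4)
  Group 2: 'd' x 2 (positions 5-6)
  Group 3: 'b' x 1 (positions 7-7)
  Group 4: 'd' x 1 (positions 8-8)
Total groups: 4

4


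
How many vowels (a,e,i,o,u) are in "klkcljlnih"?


Input: klkcljlnih
Checking each character:
  'k' at position 0: consonant
  'l' at position 1: consonant
  'k' at position 2: consonant
  'c' at position 3: consonant
  'l' at position 4: consonant
  'j' at position 5: consonant
  'l' at position 6: consonant
  'n' at position 7: consonant
  'i' at position 8: vowel (running total: 1)
  'h' at position 9: consonant
Total vowels: 1

1


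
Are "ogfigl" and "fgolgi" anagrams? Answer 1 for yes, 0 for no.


Strings: "ogfigl", "fgolgi"
Sorted first:  fggilo
Sorted second: fggilo
Sorted forms match => anagrams

1


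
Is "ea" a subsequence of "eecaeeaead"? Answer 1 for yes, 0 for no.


Check if "ea" is a subsequence of "eecaeeaead"
Greedy scan:
  Position 0 ('e'): matches sub[0] = 'e'
  Position 1 ('e'): no match needed
  Position 2 ('c'): no match needed
  Position 3 ('a'): matches sub[1] = 'a'
  Position 4 ('e'): no match needed
  Position 5 ('e'): no match needed
  Position 6 ('a'): no match needed
  Position 7 ('e'): no match needed
  Position 8 ('a'): no match needed
  Position 9 ('d'): no match needed
All 2 characters matched => is a subsequence

1


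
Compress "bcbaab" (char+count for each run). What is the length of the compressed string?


Input: bcbaab
Runs:
  'b' x 1 => "b1"
  'c' x 1 => "c1"
  'b' x 1 => "b1"
  'a' x 2 => "a2"
  'b' x 1 => "b1"
Compressed: "b1c1b1a2b1"
Compressed length: 10

10


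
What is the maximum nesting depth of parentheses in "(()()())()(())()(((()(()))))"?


Input: "(()()())()(())()(((()(()))))"
Tracking depth:
  Position 0 '(': depth becomes 1
  Position 1 '(': depth becomes 2
  Position 2 ')': depth becomes 1
  Position 3 '(': depth becomes 2
  Position 4 ')': depth becomes 1
  Position 5 '(': depth becomes 2
  Position 6 ')': depth becomes 1
  Position 7 ')': depth becomes 0
  Position 8 '(': depth becomes 1
  Position 9 ')': depth becomes 0
  Position 10 '(': depth becomes 1
  Position 11 '(': depth becomes 2
  Position 12 ')': depth becomes 1
  Position 13 ')': depth becomes 0
  Position 14 '(': depth becomes 1
  Position 15 ')': depth becomes 0
  Position 16 '(': depth becomes 1
  Position 17 '(': depth becomes 2
  Position 18 '(': depth becomes 3
  Position 19 '(': depth becomes 4
  Position 20 ')': depth becomes 3
  Position 21 '(': depth becomes 4
  Position 22 '(': depth becomes 5
  Position 23 ')': depth becomes 4
  Position 24 ')': depth becomes 3
  Position 25 ')': depth becomes 2
  Position 26 ')': depth becomes 1
  Position 27 ')': depth becomes 0
Maximum depth reached: 5

5


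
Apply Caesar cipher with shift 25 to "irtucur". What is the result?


Caesar cipher: shift "irtucur" by 25
  'i' (pos 8) + 25 = pos 7 = 'h'
  'r' (pos 17) + 25 = pos 16 = 'q'
  't' (pos 19) + 25 = pos 18 = 's'
  'u' (pos 20) + 25 = pos 19 = 't'
  'c' (pos 2) + 25 = pos 1 = 'b'
  'u' (pos 20) + 25 = pos 19 = 't'
  'r' (pos 17) + 25 = pos 16 = 'q'
Result: hqstbtq

hqstbtq


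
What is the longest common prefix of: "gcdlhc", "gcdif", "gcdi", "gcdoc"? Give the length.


Words: gcdlhc, gcdif, gcdi, gcdoc
  Position 0: all 'g' => match
  Position 1: all 'c' => match
  Position 2: all 'd' => match
  Position 3: ('l', 'i', 'i', 'o') => mismatch, stop
LCP = "gcd" (length 3)

3


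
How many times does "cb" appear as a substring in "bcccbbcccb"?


Searching for "cb" in "bcccbbcccb"
Scanning each position:
  Position 0: "bc" => no
  Position 1: "cc" => no
  Position 2: "cc" => no
  Position 3: "cb" => MATCH
  Position 4: "bb" => no
  Position 5: "bc" => no
  Position 6: "cc" => no
  Position 7: "cc" => no
  Position 8: "cb" => MATCH
Total occurrences: 2

2


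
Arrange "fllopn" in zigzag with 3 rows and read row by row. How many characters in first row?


Zigzag "fllopn" into 3 rows:
Placing characters:
  'f' => row 0
  'l' => row 1
  'l' => row 2
  'o' => row 1
  'p' => row 0
  'n' => row 1
Rows:
  Row 0: "fp"
  Row 1: "lon"
  Row 2: "l"
First row length: 2

2


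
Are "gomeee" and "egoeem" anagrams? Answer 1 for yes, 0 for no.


Strings: "gomeee", "egoeem"
Sorted first:  eeegmo
Sorted second: eeegmo
Sorted forms match => anagrams

1


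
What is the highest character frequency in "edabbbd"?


Input: edabbbd
Character counts:
  'a': 1
  'b': 3
  'd': 2
  'e': 1
Maximum frequency: 3

3


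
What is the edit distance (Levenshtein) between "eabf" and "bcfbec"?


Computing edit distance: "eabf" -> "bcfbec"
DP table:
           b    c    f    b    e    c
      0    1    2    3    4    5    6
  e   1    1    2    3    4    4    5
  a   2    2    2    3    4    5    5
  b   3    2    3    3    3    4    5
  f   4    3    3    3    4    4    5
Edit distance = dp[4][6] = 5

5


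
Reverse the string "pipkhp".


Input: pipkhp
Reading characters right to left:
  Position 5: 'p'
  Position 4: 'h'
  Position 3: 'k'
  Position 2: 'p'
  Position 1: 'i'
  Position 0: 'p'
Reversed: phkpip

phkpip


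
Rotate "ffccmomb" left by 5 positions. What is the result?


Input: "ffccmomb", rotate left by 5
First 5 characters: "ffccm"
Remaining characters: "omb"
Concatenate remaining + first: "omb" + "ffccm" = "ombffccm"

ombffccm


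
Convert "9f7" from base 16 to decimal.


Input: "9f7" in base 16
Positional expansion:
  Digit '9' (value 9) x 16^2 = 2304
  Digit 'f' (value 15) x 16^1 = 240
  Digit '7' (value 7) x 16^0 = 7
Sum = 2551

2551


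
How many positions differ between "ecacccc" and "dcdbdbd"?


Comparing "ecacccc" and "dcdbdbd" position by position:
  Position 0: 'e' vs 'd' => DIFFER
  Position 1: 'c' vs 'c' => same
  Position 2: 'a' vs 'd' => DIFFER
  Position 3: 'c' vs 'b' => DIFFER
  Position 4: 'c' vs 'd' => DIFFER
  Position 5: 'c' vs 'b' => DIFFER
  Position 6: 'c' vs 'd' => DIFFER
Positions that differ: 6

6


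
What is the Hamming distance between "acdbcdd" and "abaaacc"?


Comparing "acdbcdd" and "abaaacc" position by position:
  Position 0: 'a' vs 'a' => same
  Position 1: 'c' vs 'b' => differ
  Position 2: 'd' vs 'a' => differ
  Position 3: 'b' vs 'a' => differ
  Position 4: 'c' vs 'a' => differ
  Position 5: 'd' vs 'c' => differ
  Position 6: 'd' vs 'c' => differ
Total differences (Hamming distance): 6

6


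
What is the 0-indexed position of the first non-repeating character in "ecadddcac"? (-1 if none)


Input: ecadddcac
Character frequencies:
  'a': 2
  'c': 3
  'd': 3
  'e': 1
Scanning left to right for freq == 1:
  Position 0 ('e'): unique! => answer = 0

0


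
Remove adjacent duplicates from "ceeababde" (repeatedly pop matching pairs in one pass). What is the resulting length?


Input: ceeababde
Stack-based adjacent duplicate removal:
  Read 'c': push. Stack: c
  Read 'e': push. Stack: ce
  Read 'e': matches stack top 'e' => pop. Stack: c
  Read 'a': push. Stack: ca
  Read 'b': push. Stack: cab
  Read 'a': push. Stack: caba
  Read 'b': push. Stack: cabab
  Read 'd': push. Stack: cababd
  Read 'e': push. Stack: cababde
Final stack: "cababde" (length 7)

7


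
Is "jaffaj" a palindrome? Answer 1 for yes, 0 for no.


Input: jaffaj
Reversed: jaffaj
  Compare pos 0 ('j') with pos 5 ('j'): match
  Compare pos 1 ('a') with pos 4 ('a'): match
  Compare pos 2 ('f') with pos 3 ('f'): match
Result: palindrome

1


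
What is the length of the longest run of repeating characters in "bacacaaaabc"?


Input: "bacacaaaabc"
Scanning for longest run:
  Position 1 ('a'): new char, reset run to 1
  Position 2 ('c'): new char, reset run to 1
  Position 3 ('a'): new char, reset run to 1
  Position 4 ('c'): new char, reset run to 1
  Position 5 ('a'): new char, reset run to 1
  Position 6 ('a'): continues run of 'a', length=2
  Position 7 ('a'): continues run of 'a', length=3
  Position 8 ('a'): continues run of 'a', length=4
  Position 9 ('b'): new char, reset run to 1
  Position 10 ('c'): new char, reset run to 1
Longest run: 'a' with length 4

4


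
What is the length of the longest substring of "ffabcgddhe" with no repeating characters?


Input: "ffabcgddhe"
Sliding window (track last position of each char):
  Position 0 ('f'): window [0,0] length 1 -- new best
  Position 1 ('f'): repeat (last at 0), move window start to 1
  Position 1 ('f'): window [1,1] length 1
  Position 2 ('a'): window [1,2] length 2 -- new best
  Position 3 ('b'): window [1,3] length 3 -- new best
  Position 4 ('c'): window [1,4] length 4 -- new best
  Position 5 ('g'): window [1,5] length 5 -- new best
  Position 6 ('d'): window [1,6] length 6 -- new best
  Position 7 ('d'): repeat (last at 6), move window start to 7
  Position 7 ('d'): window [7,7] length 1
  Position 8 ('h'): window [7,8] length 2
  Position 9 ('e'): window [7,9] length 3
Longest substring with no repeats: "fabcgd" with length 6

6


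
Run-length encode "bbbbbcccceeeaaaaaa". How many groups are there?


Input: bbbbbcccceeeaaaaaa
Scanning for consecutive runs:
  Group 1: 'b' x 5 (positions 0-4)
  Group 2: 'c' x 4 (positions 5-8)
  Group 3: 'e' x 3 (positions 9-11)
  Group 4: 'a' x 6 (positions 12-17)
Total groups: 4

4


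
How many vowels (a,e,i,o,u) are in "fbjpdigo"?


Input: fbjpdigo
Checking each character:
  'f' at position 0: consonant
  'b' at position 1: consonant
  'j' at position 2: consonant
  'p' at position 3: consonant
  'd' at position 4: consonant
  'i' at position 5: vowel (running total: 1)
  'g' at position 6: consonant
  'o' at position 7: vowel (running total: 2)
Total vowels: 2

2


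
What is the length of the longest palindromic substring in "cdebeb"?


Input: "cdebeb"
Checking substrings for palindromes:
  [2:5] "ebe" (len 3) => palindrome
  [3:6] "beb" (len 3) => palindrome
Longest palindromic substring: "ebe" with length 3

3


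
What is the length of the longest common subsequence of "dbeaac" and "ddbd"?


LCS of "dbeaac" and "ddbd"
DP table:
           d    d    b    d
      0    0    0    0    0
  d   0    1    1    1    1
  b   0    1    1    2    2
  e   0    1    1    2    2
  a   0    1    1    2    2
  a   0    1    1    2    2
  c   0    1    1    2    2
LCS length = dp[6][4] = 2

2


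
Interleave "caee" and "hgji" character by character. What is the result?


Interleaving "caee" and "hgji":
  Position 0: 'c' from first, 'h' from second => "ch"
  Position 1: 'a' from first, 'g' from second => "ag"
  Position 2: 'e' from first, 'j' from second => "ej"
  Position 3: 'e' from first, 'i' from second => "ei"
Result: chagejei

chagejei


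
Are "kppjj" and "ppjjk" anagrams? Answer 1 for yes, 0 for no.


Strings: "kppjj", "ppjjk"
Sorted first:  jjkpp
Sorted second: jjkpp
Sorted forms match => anagrams

1


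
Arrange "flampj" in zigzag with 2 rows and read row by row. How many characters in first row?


Zigzag "flampj" into 2 rows:
Placing characters:
  'f' => row 0
  'l' => row 1
  'a' => row 0
  'm' => row 1
  'p' => row 0
  'j' => row 1
Rows:
  Row 0: "fap"
  Row 1: "lmj"
First row length: 3

3


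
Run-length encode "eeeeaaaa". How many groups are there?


Input: eeeeaaaa
Scanning for consecutive runs:
  Group 1: 'e' x 4 (positions 0-3)
  Group 2: 'a' x 4 (positions 4-7)
Total groups: 2

2


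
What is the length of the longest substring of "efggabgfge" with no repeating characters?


Input: "efggabgfge"
Sliding window (track last position of each char):
  Position 0 ('e'): window [0,0] length 1 -- new best
  Position 1 ('f'): window [0,1] length 2 -- new best
  Position 2 ('g'): window [0,2] length 3 -- new best
  Position 3 ('g'): repeat (last at 2), move window start to 3
  Position 3 ('g'): window [3,3] length 1
  Position 4 ('a'): window [3,4] length 2
  Position 5 ('b'): window [3,5] length 3
  Position 6 ('g'): repeat (last at 3), move window start to 4
  Position 6 ('g'): window [4,6] length 3
  Position 7 ('f'): window [4,7] length 4 -- new best
  Position 8 ('g'): repeat (last at 6), move window start to 7
  Position 8 ('g'): window [7,8] length 2
  Position 9 ('e'): window [7,9] length 3
Longest substring with no repeats: "abgf" with length 4

4


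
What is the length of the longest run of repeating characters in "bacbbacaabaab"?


Input: "bacbbacaabaab"
Scanning for longest run:
  Position 1 ('a'): new char, reset run to 1
  Position 2 ('c'): new char, reset run to 1
  Position 3 ('b'): new char, reset run to 1
  Position 4 ('b'): continues run of 'b', length=2
  Position 5 ('a'): new char, reset run to 1
  Position 6 ('c'): new char, reset run to 1
  Position 7 ('a'): new char, reset run to 1
  Position 8 ('a'): continues run of 'a', length=2
  Position 9 ('b'): new char, reset run to 1
  Position 10 ('a'): new char, reset run to 1
  Position 11 ('a'): continues run of 'a', length=2
  Position 12 ('b'): new char, reset run to 1
Longest run: 'b' with length 2

2


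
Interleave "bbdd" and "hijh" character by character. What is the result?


Interleaving "bbdd" and "hijh":
  Position 0: 'b' from first, 'h' from second => "bh"
  Position 1: 'b' from first, 'i' from second => "bi"
  Position 2: 'd' from first, 'j' from second => "dj"
  Position 3: 'd' from first, 'h' from second => "dh"
Result: bhbidjdh

bhbidjdh


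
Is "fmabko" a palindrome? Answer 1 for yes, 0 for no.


Input: fmabko
Reversed: okbamf
  Compare pos 0 ('f') with pos 5 ('o'): MISMATCH
  Compare pos 1 ('m') with pos 4 ('k'): MISMATCH
  Compare pos 2 ('a') with pos 3 ('b'): MISMATCH
Result: not a palindrome

0


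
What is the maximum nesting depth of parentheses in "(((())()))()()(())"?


Input: "(((())()))()()(())"
Tracking depth:
  Position 0 '(': depth becomes 1
  Position 1 '(': depth becomes 2
  Position 2 '(': depth becomes 3
  Position 3 '(': depth becomes 4
  Position 4 ')': depth becomes 3
  Position 5 ')': depth becomes 2
  Position 6 '(': depth becomes 3
  Position 7 ')': depth becomes 2
  Position 8 ')': depth becomes 1
  Position 9 ')': depth becomes 0
  Position 10 '(': depth becomes 1
  Position 11 ')': depth becomes 0
  Position 12 '(': depth becomes 1
  Position 13 ')': depth becomes 0
  Position 14 '(': depth becomes 1
  Position 15 '(': depth becomes 2
  Position 16 ')': depth becomes 1
  Position 17 ')': depth becomes 0
Maximum depth reached: 4

4


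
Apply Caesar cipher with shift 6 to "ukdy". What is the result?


Caesar cipher: shift "ukdy" by 6
  'u' (pos 20) + 6 = pos 0 = 'a'
  'k' (pos 10) + 6 = pos 16 = 'q'
  'd' (pos 3) + 6 = pos 9 = 'j'
  'y' (pos 24) + 6 = pos 4 = 'e'
Result: aqje

aqje


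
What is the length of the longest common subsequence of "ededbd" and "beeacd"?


LCS of "ededbd" and "beeacd"
DP table:
           b    e    e    a    c    d
      0    0    0    0    0    0    0
  e   0    0    1    1    1    1    1
  d   0    0    1    1    1    1    2
  e   0    0    1    2    2    2    2
  d   0    0    1    2    2    2    3
  b   0    1    1    2    2    2    3
  d   0    1    1    2    2    2    3
LCS length = dp[6][6] = 3

3


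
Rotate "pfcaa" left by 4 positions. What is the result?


Input: "pfcaa", rotate left by 4
First 4 characters: "pfca"
Remaining characters: "a"
Concatenate remaining + first: "a" + "pfca" = "apfca"

apfca


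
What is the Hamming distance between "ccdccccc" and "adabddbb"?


Comparing "ccdccccc" and "adabddbb" position by position:
  Position 0: 'c' vs 'a' => differ
  Position 1: 'c' vs 'd' => differ
  Position 2: 'd' vs 'a' => differ
  Position 3: 'c' vs 'b' => differ
  Position 4: 'c' vs 'd' => differ
  Position 5: 'c' vs 'd' => differ
  Position 6: 'c' vs 'b' => differ
  Position 7: 'c' vs 'b' => differ
Total differences (Hamming distance): 8

8


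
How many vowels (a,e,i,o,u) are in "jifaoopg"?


Input: jifaoopg
Checking each character:
  'j' at position 0: consonant
  'i' at position 1: vowel (running total: 1)
  'f' at position 2: consonant
  'a' at position 3: vowel (running total: 2)
  'o' at position 4: vowel (running total: 3)
  'o' at position 5: vowel (running total: 4)
  'p' at position 6: consonant
  'g' at position 7: consonant
Total vowels: 4

4


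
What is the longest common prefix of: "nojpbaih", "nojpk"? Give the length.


Words: nojpbaih, nojpk
  Position 0: all 'n' => match
  Position 1: all 'o' => match
  Position 2: all 'j' => match
  Position 3: all 'p' => match
  Position 4: ('b', 'k') => mismatch, stop
LCP = "nojp" (length 4)

4


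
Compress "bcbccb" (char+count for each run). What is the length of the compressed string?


Input: bcbccb
Runs:
  'b' x 1 => "b1"
  'c' x 1 => "c1"
  'b' x 1 => "b1"
  'c' x 2 => "c2"
  'b' x 1 => "b1"
Compressed: "b1c1b1c2b1"
Compressed length: 10

10


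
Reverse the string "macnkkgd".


Input: macnkkgd
Reading characters right to left:
  Position 7: 'd'
  Position 6: 'g'
  Position 5: 'k'
  Position 4: 'k'
  Position 3: 'n'
  Position 2: 'c'
  Position 1: 'a'
  Position 0: 'm'
Reversed: dgkkncam

dgkkncam


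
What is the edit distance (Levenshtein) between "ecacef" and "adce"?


Computing edit distance: "ecacef" -> "adce"
DP table:
           a    d    c    e
      0    1    2    3    4
  e   1    1    2    3    3
  c   2    2    2    2    3
  a   3    2    3    3    3
  c   4    3    3    3    4
  e   5    4    4    4    3
  f   6    5    5    5    4
Edit distance = dp[6][4] = 4

4


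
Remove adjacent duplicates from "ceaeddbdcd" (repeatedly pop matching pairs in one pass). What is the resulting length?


Input: ceaeddbdcd
Stack-based adjacent duplicate removal:
  Read 'c': push. Stack: c
  Read 'e': push. Stack: ce
  Read 'a': push. Stack: cea
  Read 'e': push. Stack: ceae
  Read 'd': push. Stack: ceaed
  Read 'd': matches stack top 'd' => pop. Stack: ceae
  Read 'b': push. Stack: ceaeb
  Read 'd': push. Stack: ceaebd
  Read 'c': push. Stack: ceaebdc
  Read 'd': push. Stack: ceaebdcd
Final stack: "ceaebdcd" (length 8)

8


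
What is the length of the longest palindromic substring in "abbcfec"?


Input: "abbcfec"
Checking substrings for palindromes:
  [1:3] "bb" (len 2) => palindrome
Longest palindromic substring: "bb" with length 2

2


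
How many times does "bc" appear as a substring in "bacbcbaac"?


Searching for "bc" in "bacbcbaac"
Scanning each position:
  Position 0: "ba" => no
  Position 1: "ac" => no
  Position 2: "cb" => no
  Position 3: "bc" => MATCH
  Position 4: "cb" => no
  Position 5: "ba" => no
  Position 6: "aa" => no
  Position 7: "ac" => no
Total occurrences: 1

1


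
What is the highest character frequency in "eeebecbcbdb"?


Input: eeebecbcbdb
Character counts:
  'b': 4
  'c': 2
  'd': 1
  'e': 4
Maximum frequency: 4

4


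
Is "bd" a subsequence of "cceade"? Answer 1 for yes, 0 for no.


Check if "bd" is a subsequence of "cceade"
Greedy scan:
  Position 0 ('c'): no match needed
  Position 1 ('c'): no match needed
  Position 2 ('e'): no match needed
  Position 3 ('a'): no match needed
  Position 4 ('d'): no match needed
  Position 5 ('e'): no match needed
Only matched 0/2 characters => not a subsequence

0


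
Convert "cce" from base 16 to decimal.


Input: "cce" in base 16
Positional expansion:
  Digit 'c' (value 12) x 16^2 = 3072
  Digit 'c' (value 12) x 16^1 = 192
  Digit 'e' (value 14) x 16^0 = 14
Sum = 3278

3278


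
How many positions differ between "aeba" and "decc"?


Comparing "aeba" and "decc" position by position:
  Position 0: 'a' vs 'd' => DIFFER
  Position 1: 'e' vs 'e' => same
  Position 2: 'b' vs 'c' => DIFFER
  Position 3: 'a' vs 'c' => DIFFER
Positions that differ: 3

3


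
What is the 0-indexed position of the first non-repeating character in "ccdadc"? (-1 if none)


Input: ccdadc
Character frequencies:
  'a': 1
  'c': 3
  'd': 2
Scanning left to right for freq == 1:
  Position 0 ('c'): freq=3, skip
  Position 1 ('c'): freq=3, skip
  Position 2 ('d'): freq=2, skip
  Position 3 ('a'): unique! => answer = 3

3


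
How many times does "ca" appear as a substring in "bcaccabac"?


Searching for "ca" in "bcaccabac"
Scanning each position:
  Position 0: "bc" => no
  Position 1: "ca" => MATCH
  Position 2: "ac" => no
  Position 3: "cc" => no
  Position 4: "ca" => MATCH
  Position 5: "ab" => no
  Position 6: "ba" => no
  Position 7: "ac" => no
Total occurrences: 2

2


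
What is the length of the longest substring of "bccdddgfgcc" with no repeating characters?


Input: "bccdddgfgcc"
Sliding window (track last position of each char):
  Position 0 ('b'): window [0,0] length 1 -- new best
  Position 1 ('c'): window [0,1] length 2 -- new best
  Position 2 ('c'): repeat (last at 1), move window start to 2
  Position 2 ('c'): window [2,2] length 1
  Position 3 ('d'): window [2,3] length 2
  Position 4 ('d'): repeat (last at 3), move window start to 4
  Position 4 ('d'): window [4,4] length 1
  Position 5 ('d'): repeat (last at 4), move window start to 5
  Position 5 ('d'): window [5,5] length 1
  Position 6 ('g'): window [5,6] length 2
  Position 7 ('f'): window [5,7] length 3 -- new best
  Position 8 ('g'): repeat (last at 6), move window start to 7
  Position 8 ('g'): window [7,8] length 2
  Position 9 ('c'): window [7,9] length 3
  Position 10 ('c'): repeat (last at 9), move window start to 10
  Position 10 ('c'): window [10,10] length 1
Longest substring with no repeats: "dgf" with length 3

3


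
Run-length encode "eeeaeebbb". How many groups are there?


Input: eeeaeebbb
Scanning for consecutive runs:
  Group 1: 'e' x 3 (positions 0-2)
  Group 2: 'a' x 1 (positions 3-3)
  Group 3: 'e' x 2 (positions 4-5)
  Group 4: 'b' x 3 (positions 6-8)
Total groups: 4

4


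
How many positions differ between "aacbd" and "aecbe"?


Comparing "aacbd" and "aecbe" position by position:
  Position 0: 'a' vs 'a' => same
  Position 1: 'a' vs 'e' => DIFFER
  Position 2: 'c' vs 'c' => same
  Position 3: 'b' vs 'b' => same
  Position 4: 'd' vs 'e' => DIFFER
Positions that differ: 2

2


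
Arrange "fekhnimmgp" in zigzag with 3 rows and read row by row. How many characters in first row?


Zigzag "fekhnimmgp" into 3 rows:
Placing characters:
  'f' => row 0
  'e' => row 1
  'k' => row 2
  'h' => row 1
  'n' => row 0
  'i' => row 1
  'm' => row 2
  'm' => row 1
  'g' => row 0
  'p' => row 1
Rows:
  Row 0: "fng"
  Row 1: "ehimp"
  Row 2: "km"
First row length: 3

3


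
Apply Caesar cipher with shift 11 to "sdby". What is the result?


Caesar cipher: shift "sdby" by 11
  's' (pos 18) + 11 = pos 3 = 'd'
  'd' (pos 3) + 11 = pos 14 = 'o'
  'b' (pos 1) + 11 = pos 12 = 'm'
  'y' (pos 24) + 11 = pos 9 = 'j'
Result: domj

domj


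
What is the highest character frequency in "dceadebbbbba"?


Input: dceadebbbbba
Character counts:
  'a': 2
  'b': 5
  'c': 1
  'd': 2
  'e': 2
Maximum frequency: 5

5


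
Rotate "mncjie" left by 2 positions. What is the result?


Input: "mncjie", rotate left by 2
First 2 characters: "mn"
Remaining characters: "cjie"
Concatenate remaining + first: "cjie" + "mn" = "cjiemn"

cjiemn


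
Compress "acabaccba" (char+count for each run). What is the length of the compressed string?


Input: acabaccba
Runs:
  'a' x 1 => "a1"
  'c' x 1 => "c1"
  'a' x 1 => "a1"
  'b' x 1 => "b1"
  'a' x 1 => "a1"
  'c' x 2 => "c2"
  'b' x 1 => "b1"
  'a' x 1 => "a1"
Compressed: "a1c1a1b1a1c2b1a1"
Compressed length: 16

16


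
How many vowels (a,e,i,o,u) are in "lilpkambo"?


Input: lilpkambo
Checking each character:
  'l' at position 0: consonant
  'i' at position 1: vowel (running total: 1)
  'l' at position 2: consonant
  'p' at position 3: consonant
  'k' at position 4: consonant
  'a' at position 5: vowel (running total: 2)
  'm' at position 6: consonant
  'b' at position 7: consonant
  'o' at position 8: vowel (running total: 3)
Total vowels: 3

3


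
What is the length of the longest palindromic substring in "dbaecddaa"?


Input: "dbaecddaa"
Checking substrings for palindromes:
  [5:7] "dd" (len 2) => palindrome
  [7:9] "aa" (len 2) => palindrome
Longest palindromic substring: "dd" with length 2

2


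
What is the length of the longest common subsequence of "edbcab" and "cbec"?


LCS of "edbcab" and "cbec"
DP table:
           c    b    e    c
      0    0    0    0    0
  e   0    0    0    1    1
  d   0    0    0    1    1
  b   0    0    1    1    1
  c   0    1    1    1    2
  a   0    1    1    1    2
  b   0    1    2    2    2
LCS length = dp[6][4] = 2

2


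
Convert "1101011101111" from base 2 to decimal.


Input: "1101011101111" in base 2
Positional expansion:
  Digit '1' (value 1) x 2^12 = 4096
  Digit '1' (value 1) x 2^11 = 2048
  Digit '0' (value 0) x 2^10 = 0
  Digit '1' (value 1) x 2^9 = 512
  Digit '0' (value 0) x 2^8 = 0
  Digit '1' (value 1) x 2^7 = 128
  Digit '1' (value 1) x 2^6 = 64
  Digit '1' (value 1) x 2^5 = 32
  Digit '0' (value 0) x 2^4 = 0
  Digit '1' (value 1) x 2^3 = 8
  Digit '1' (value 1) x 2^2 = 4
  Digit '1' (value 1) x 2^1 = 2
  Digit '1' (value 1) x 2^0 = 1
Sum = 6895

6895


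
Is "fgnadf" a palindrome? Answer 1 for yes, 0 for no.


Input: fgnadf
Reversed: fdangf
  Compare pos 0 ('f') with pos 5 ('f'): match
  Compare pos 1 ('g') with pos 4 ('d'): MISMATCH
  Compare pos 2 ('n') with pos 3 ('a'): MISMATCH
Result: not a palindrome

0


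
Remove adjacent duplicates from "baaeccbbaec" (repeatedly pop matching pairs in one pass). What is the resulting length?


Input: baaeccbbaec
Stack-based adjacent duplicate removal:
  Read 'b': push. Stack: b
  Read 'a': push. Stack: ba
  Read 'a': matches stack top 'a' => pop. Stack: b
  Read 'e': push. Stack: be
  Read 'c': push. Stack: bec
  Read 'c': matches stack top 'c' => pop. Stack: be
  Read 'b': push. Stack: beb
  Read 'b': matches stack top 'b' => pop. Stack: be
  Read 'a': push. Stack: bea
  Read 'e': push. Stack: beae
  Read 'c': push. Stack: beaec
Final stack: "beaec" (length 5)

5


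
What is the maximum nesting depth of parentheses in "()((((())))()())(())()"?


Input: "()((((())))()())(())()"
Tracking depth:
  Position 0 '(': depth becomes 1
  Position 1 ')': depth becomes 0
  Position 2 '(': depth becomes 1
  Position 3 '(': depth becomes 2
  Position 4 '(': depth becomes 3
  Position 5 '(': depth becomes 4
  Position 6 '(': depth becomes 5
  Position 7 ')': depth becomes 4
  Position 8 ')': depth becomes 3
  Position 9 ')': depth becomes 2
  Position 10 ')': depth becomes 1
  Position 11 '(': depth becomes 2
  Position 12 ')': depth becomes 1
  Position 13 '(': depth becomes 2
  Position 14 ')': depth becomes 1
  Position 15 ')': depth becomes 0
  Position 16 '(': depth becomes 1
  Position 17 '(': depth becomes 2
  Position 18 ')': depth becomes 1
  Position 19 ')': depth becomes 0
  Position 20 '(': depth becomes 1
  Position 21 ')': depth becomes 0
Maximum depth reached: 5

5


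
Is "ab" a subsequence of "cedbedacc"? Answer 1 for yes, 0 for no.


Check if "ab" is a subsequence of "cedbedacc"
Greedy scan:
  Position 0 ('c'): no match needed
  Position 1 ('e'): no match needed
  Position 2 ('d'): no match needed
  Position 3 ('b'): no match needed
  Position 4 ('e'): no match needed
  Position 5 ('d'): no match needed
  Position 6 ('a'): matches sub[0] = 'a'
  Position 7 ('c'): no match needed
  Position 8 ('c'): no match needed
Only matched 1/2 characters => not a subsequence

0


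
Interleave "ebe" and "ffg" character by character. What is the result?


Interleaving "ebe" and "ffg":
  Position 0: 'e' from first, 'f' from second => "ef"
  Position 1: 'b' from first, 'f' from second => "bf"
  Position 2: 'e' from first, 'g' from second => "eg"
Result: efbfeg

efbfeg


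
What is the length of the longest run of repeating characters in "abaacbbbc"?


Input: "abaacbbbc"
Scanning for longest run:
  Position 1 ('b'): new char, reset run to 1
  Position 2 ('a'): new char, reset run to 1
  Position 3 ('a'): continues run of 'a', length=2
  Position 4 ('c'): new char, reset run to 1
  Position 5 ('b'): new char, reset run to 1
  Position 6 ('b'): continues run of 'b', length=2
  Position 7 ('b'): continues run of 'b', length=3
  Position 8 ('c'): new char, reset run to 1
Longest run: 'b' with length 3

3
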